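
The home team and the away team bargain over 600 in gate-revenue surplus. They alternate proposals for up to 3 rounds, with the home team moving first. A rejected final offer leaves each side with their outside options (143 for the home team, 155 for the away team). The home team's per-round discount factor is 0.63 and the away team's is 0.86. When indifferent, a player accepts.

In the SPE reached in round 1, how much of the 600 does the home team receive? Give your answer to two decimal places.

Round 3 (the home team proposes): the away team gets 155 if talks fail, so the home team offers 155 and keeps 445.
Round 2 (the away team proposes): the home team can get 445 next round, worth 0.63 × 445 = 280.35 now, so the away team offers 280.35, keeping 319.65.
Round 1 (the home team proposes): the away team can get 319.65 next round, worth 0.86 × 319.65 = 274.899 now. The home team offers 274.899 and keeps 600 − 274.899 = 325.101.

325.10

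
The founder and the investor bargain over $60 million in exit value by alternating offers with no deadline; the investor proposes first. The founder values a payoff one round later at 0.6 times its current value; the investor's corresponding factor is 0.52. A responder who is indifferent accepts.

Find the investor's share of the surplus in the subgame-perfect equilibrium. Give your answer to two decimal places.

34.88

Let x be the investor's share when the investor proposes and y be the founder's share when the founder proposes.
The founder accepts iff offered ≥ 0.6·y, so x = 60 − 0.6y. Symmetrically y = 60 − 0.52x.
Substituting: x = 60 − 0.6(60 − 0.52x), giving x(1 − 0.52·0.6) = 60(1 − 0.6).
So x = 60 × 0.4 / 0.688 ≈ 34.8837, and the founder receives 60 − x ≈ 25.1163.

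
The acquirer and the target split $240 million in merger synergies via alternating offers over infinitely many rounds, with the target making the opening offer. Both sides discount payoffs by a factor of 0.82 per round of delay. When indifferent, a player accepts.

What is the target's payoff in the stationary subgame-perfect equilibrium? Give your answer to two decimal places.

Let x be the target's share when the target proposes and y be the acquirer's share when the acquirer proposes.
The acquirer accepts iff offered ≥ 0.82·y, so x = 240 − 0.82y. Symmetrically y = 240 − 0.82x.
Substituting: x = 240 − 0.82(240 − 0.82x), giving x(1 − 0.82·0.82) = 240(1 − 0.82).
So x = 240 × 0.18 / 0.3276 ≈ 131.8681, and the acquirer receives 240 − x ≈ 108.1319.

131.87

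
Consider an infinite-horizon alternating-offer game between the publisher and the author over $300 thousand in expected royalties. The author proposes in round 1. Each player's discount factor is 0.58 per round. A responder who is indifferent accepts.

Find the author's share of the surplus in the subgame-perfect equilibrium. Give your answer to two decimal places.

Let x be the author's share when the author proposes and y be the publisher's share when the publisher proposes.
The publisher accepts iff offered ≥ 0.58·y, so x = 300 − 0.58y. Symmetrically y = 300 − 0.58x.
Substituting: x = 300 − 0.58(300 − 0.58x), giving x(1 − 0.58·0.58) = 300(1 − 0.58).
So x = 300 × 0.42 / 0.6636 ≈ 189.8734, and the publisher receives 300 − x ≈ 110.1266.

189.87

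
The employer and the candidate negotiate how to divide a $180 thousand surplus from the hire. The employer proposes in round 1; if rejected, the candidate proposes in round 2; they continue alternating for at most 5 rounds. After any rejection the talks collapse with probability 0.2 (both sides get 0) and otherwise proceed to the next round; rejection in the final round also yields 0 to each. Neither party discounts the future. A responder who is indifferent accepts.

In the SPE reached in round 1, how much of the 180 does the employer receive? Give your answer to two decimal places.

Round 5 (the employer proposes): the candidate will accept anything ≥ 0, so the employer offers 0 and keeps 180.
Round 4 (the candidate proposes): rejecting gives the employer an expected 0.8 × 180 = 144. The candidate offers 144 and keeps 180 − 144 = 36.
Round 3 (the employer proposes): rejecting gives the candidate an expected 0.8 × 36 = 28.8; the employer offers that and keeps 151.2.
Round 2 (the candidate proposes): rejecting gives the employer an expected 0.8 × 151.2 = 120.96; the candidate offers that and keeps 59.04.
Round 1 (the employer proposes): rejecting gives the candidate an expected 0.8 × 59.04 = 47.232, so the employer offers 47.232, keeping 132.768.

132.77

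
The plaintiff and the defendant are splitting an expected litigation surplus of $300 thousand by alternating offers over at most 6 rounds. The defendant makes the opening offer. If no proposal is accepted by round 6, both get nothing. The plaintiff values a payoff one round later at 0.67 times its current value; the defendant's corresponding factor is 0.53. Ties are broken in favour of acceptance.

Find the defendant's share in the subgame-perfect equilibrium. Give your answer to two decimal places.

Solve by backward induction from round 6.
Round 6 (the plaintiff proposes): rejection yields 0 for the defendant; the plaintiff offers 0 and keeps 300.
Round 5 (the defendant proposes): the plaintiff can get 300 next round, worth 0.67 × 300 = 201 now. The defendant offers 201 and keeps 300 − 201 = 99.
Round 4 (the plaintiff proposes): the defendant can get 99 next round, worth 0.53 × 99 = 52.47 now, so the plaintiff offers 52.47, keeping 247.53.
Round 3 (the defendant proposes): the plaintiff can get 247.53 next round, worth 0.67 × 247.53 = 165.8451 now. The defendant offers 165.8451 and keeps 300 − 165.8451 = 134.1549.
Round 2 (the plaintiff proposes): the defendant can get 134.1549 next round, worth 0.53 × 134.1549 = 71.102097 now. The plaintiff offers 71.102097 and keeps 300 − 71.102097 = 228.897903.
Round 1 (the defendant proposes): the plaintiff can get 228.897903 next round, worth 0.67 × 228.897903 = 153.36159501 now, so the defendant offers 153.36159501, keeping 146.63840499.

146.64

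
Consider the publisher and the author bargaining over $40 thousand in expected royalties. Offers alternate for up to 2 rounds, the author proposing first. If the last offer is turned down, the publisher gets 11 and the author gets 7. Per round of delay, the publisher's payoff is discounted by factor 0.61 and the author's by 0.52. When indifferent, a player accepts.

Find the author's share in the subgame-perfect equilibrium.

19.87

Round 2 (the publisher proposes): the author gets 7 if talks fail, so the publisher offers 7 and keeps 33.
Round 1 (the author proposes): the publisher can get 33 next round, worth 0.61 × 33 = 20.13 now, so the author offers 20.13, keeping 19.87.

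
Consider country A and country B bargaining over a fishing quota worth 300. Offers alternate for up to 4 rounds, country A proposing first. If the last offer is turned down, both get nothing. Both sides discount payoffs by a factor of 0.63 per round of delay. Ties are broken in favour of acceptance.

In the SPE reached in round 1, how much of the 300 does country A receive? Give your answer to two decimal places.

Round 4 (country B proposes): country A will accept anything ≥ 0, so country B offers 0 and keeps 300.
Round 3 (country A proposes): country B can get 300 next round, worth 0.63 × 300 = 189 now. Country A offers 189 and keeps 300 − 189 = 111.
Round 2 (country B proposes): country A can get 111 next round, worth 0.63 × 111 = 69.93 now, so country B offers 69.93, keeping 230.07.
Round 1 (country A proposes): country B can get 230.07 next round, worth 0.63 × 230.07 = 144.9441 now; country A offers that and keeps 155.0559.

155.06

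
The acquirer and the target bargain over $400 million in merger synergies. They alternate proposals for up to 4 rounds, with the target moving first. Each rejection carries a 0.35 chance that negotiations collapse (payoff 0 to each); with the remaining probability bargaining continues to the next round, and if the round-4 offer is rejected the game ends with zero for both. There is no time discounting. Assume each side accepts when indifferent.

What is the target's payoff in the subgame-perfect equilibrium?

199.15

Round 4 (the acquirer proposes): the target will accept anything ≥ 0, so the acquirer offers 0 and keeps 400.
Round 3 (the target proposes): rejecting gives the acquirer an expected 0.65 × 400 = 260. The target offers 260 and keeps 400 − 260 = 140.
Round 2 (the acquirer proposes): rejecting gives the target an expected 0.65 × 140 = 91. The acquirer offers 91 and keeps 400 − 91 = 309.
Round 1 (the target proposes): rejecting gives the acquirer an expected 0.65 × 309 = 200.85, so the target offers 200.85, keeping 199.15.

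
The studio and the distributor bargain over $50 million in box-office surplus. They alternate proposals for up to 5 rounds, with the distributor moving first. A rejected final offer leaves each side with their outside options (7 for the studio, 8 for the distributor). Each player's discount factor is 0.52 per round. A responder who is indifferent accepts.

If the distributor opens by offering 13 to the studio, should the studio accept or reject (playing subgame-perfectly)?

Work out the studio's continuation value if the offer is rejected.
Round 5 (the distributor proposes): the studio gets 7 if talks fail, so the distributor offers 7 and keeps 43.
Round 4 (the studio proposes): the distributor can get 43 next round, worth 0.52 × 43 = 22.36 now; the studio offers that and keeps 27.64.
Round 3 (the distributor proposes): the studio can get 27.64 next round, worth 0.52 × 27.64 = 14.3728 now; the distributor offers that and keeps 35.6272.
Round 2 (the studio proposes): the distributor can get 35.6272 next round, worth 0.52 × 35.6272 = 18.526144 now, so the studio offers 18.526144, keeping 31.473856.
So by rejecting in round 1, the studio gets 31.473856 next round, worth 0.52 × 31.473856 = 16.36640512 now.
Offer 13 < 16.36640512, so the studio rejects.

Reject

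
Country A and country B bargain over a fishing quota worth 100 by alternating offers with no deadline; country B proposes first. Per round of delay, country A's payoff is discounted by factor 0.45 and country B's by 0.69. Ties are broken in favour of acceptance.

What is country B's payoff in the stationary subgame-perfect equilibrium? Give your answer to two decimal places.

79.77

When country B proposes, country A accepts any offer worth at least 0.45 times what country A would get by proposing next round; and vice versa.
This gives x = 100 − 0.45y and y = 100 − 0.69x, where x and y are each side's share when it proposes.
Hence (1 − 0.45·0.69)x = 100(1 − 0.45), i.e. 0.6895·x = 55.
x ≈ 79.7679; country A's share is 100 − x ≈ 20.2321.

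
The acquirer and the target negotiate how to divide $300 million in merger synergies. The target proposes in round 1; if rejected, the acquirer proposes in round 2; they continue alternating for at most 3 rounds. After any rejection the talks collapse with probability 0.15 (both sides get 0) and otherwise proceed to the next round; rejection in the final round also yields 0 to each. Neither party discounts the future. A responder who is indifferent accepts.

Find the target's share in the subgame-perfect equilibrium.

261.75

Round 3 (the target proposes): the acquirer will accept anything ≥ 0, so the target offers 0 and keeps 300.
Round 2 (the acquirer proposes): rejecting gives the target an expected 0.85 × 300 = 255. The acquirer offers 255 and keeps 300 − 255 = 45.
Round 1 (the target proposes): rejecting gives the acquirer an expected 0.85 × 45 = 38.25, so the target offers 38.25, keeping 261.75.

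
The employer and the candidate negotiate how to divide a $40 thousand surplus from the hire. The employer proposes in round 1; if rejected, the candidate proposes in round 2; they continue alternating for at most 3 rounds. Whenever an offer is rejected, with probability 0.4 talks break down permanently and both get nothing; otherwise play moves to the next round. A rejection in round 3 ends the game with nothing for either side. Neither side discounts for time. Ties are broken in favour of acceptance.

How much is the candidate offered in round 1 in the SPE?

By backward induction:
Round 3 (the employer proposes): the candidate will accept anything ≥ 0, so the employer offers 0 and keeps 40.
Round 2 (the candidate proposes): rejecting gives the employer an expected 0.6 × 40 = 24, so the candidate offers 24, keeping 16.
Round 1 (the employer proposes): rejecting gives the candidate an expected 0.6 × 16 = 9.6. The employer offers 9.6 and keeps 40 − 9.6 = 30.4.

9.6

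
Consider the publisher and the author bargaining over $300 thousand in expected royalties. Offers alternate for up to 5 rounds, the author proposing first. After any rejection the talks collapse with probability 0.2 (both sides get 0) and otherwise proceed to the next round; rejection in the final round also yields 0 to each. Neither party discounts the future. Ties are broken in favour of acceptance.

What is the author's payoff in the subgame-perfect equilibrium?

Round 5 (the author proposes): the publisher will accept anything ≥ 0, so the author offers 0 and keeps 300.
Round 4 (the publisher proposes): rejecting gives the author an expected 0.8 × 300 = 240, so the publisher offers 240, keeping 60.
Round 3 (the author proposes): rejecting gives the publisher an expected 0.8 × 60 = 48; the author offers that and keeps 252.
Round 2 (the publisher proposes): rejecting gives the author an expected 0.8 × 252 = 201.6; the publisher offers that and keeps 98.4.
Round 1 (the author proposes): rejecting gives the publisher an expected 0.8 × 98.4 = 78.72. The author offers 78.72 and keeps 300 − 78.72 = 221.28.

221.28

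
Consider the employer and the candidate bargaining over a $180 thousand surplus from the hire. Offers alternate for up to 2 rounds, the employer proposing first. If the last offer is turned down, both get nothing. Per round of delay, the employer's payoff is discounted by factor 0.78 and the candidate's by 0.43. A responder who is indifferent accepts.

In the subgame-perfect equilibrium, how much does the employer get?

102.6

Round 2 (the candidate proposes): rejection yields 0 for the employer; the candidate offers 0 and keeps 180.
Round 1 (the employer proposes): the candidate can get 180 next round, worth 0.43 × 180 = 77.4 now. The employer offers 77.4 and keeps 180 − 77.4 = 102.6.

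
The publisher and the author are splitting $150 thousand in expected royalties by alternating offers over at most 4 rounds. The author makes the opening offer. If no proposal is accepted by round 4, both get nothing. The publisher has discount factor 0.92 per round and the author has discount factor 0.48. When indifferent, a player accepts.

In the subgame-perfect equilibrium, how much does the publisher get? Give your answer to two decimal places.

Solve by backward induction from round 4.
Round 4 (the publisher proposes): the author will accept anything ≥ 0, so the publisher offers 0 and keeps 150.
Round 3 (the author proposes): the publisher can get 150 next round, worth 0.92 × 150 = 138 now. The author offers 138 and keeps 150 − 138 = 12.
Round 2 (the publisher proposes): the author can get 12 next round, worth 0.48 × 12 = 5.76 now; the publisher offers that and keeps 144.24.
Round 1 (the author proposes): the publisher can get 144.24 next round, worth 0.92 × 144.24 = 132.7008 now; the author offers that and keeps 17.2992.

132.70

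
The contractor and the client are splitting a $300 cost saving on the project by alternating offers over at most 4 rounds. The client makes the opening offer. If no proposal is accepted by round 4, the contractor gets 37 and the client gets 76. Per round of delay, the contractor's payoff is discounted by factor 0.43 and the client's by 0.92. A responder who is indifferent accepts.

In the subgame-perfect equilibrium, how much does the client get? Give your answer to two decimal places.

251.58

By backward induction:
Round 4 (the contractor proposes): the client gets 76 if talks fail, so the contractor offers 76 and keeps 224.
Round 3 (the client proposes): the contractor can get 224 next round, worth 0.43 × 224 = 96.32 now, so the client offers 96.32, keeping 203.68.
Round 2 (the contractor proposes): the client can get 203.68 next round, worth 0.92 × 203.68 = 187.3856 now; the contractor offers that and keeps 112.6144.
Round 1 (the client proposes): the contractor can get 112.6144 next round, worth 0.43 × 112.6144 = 48.424192 now. The client offers 48.424192 and keeps 300 − 48.424192 = 251.575808.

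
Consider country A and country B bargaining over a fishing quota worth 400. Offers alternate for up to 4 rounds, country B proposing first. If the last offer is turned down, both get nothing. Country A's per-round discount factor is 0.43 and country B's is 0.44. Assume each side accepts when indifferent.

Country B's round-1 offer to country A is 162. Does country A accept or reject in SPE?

Accept

Work out country A's continuation value if the offer is rejected.
Round 4 (country A proposes): rejection yields 0 for country B; country A offers 0 and keeps 400.
Round 3 (country B proposes): country A can get 400 next round, worth 0.43 × 400 = 172 now; country B offers that and keeps 228.
Round 2 (country A proposes): country B can get 228 next round, worth 0.44 × 228 = 100.32 now. Country A offers 100.32 and keeps 400 − 100.32 = 299.68.
So by rejecting in round 1, country A gets 299.68 next round, worth 0.43 × 299.68 = 128.8624 now.
Offer 162 ≥ 128.8624, so country A accepts.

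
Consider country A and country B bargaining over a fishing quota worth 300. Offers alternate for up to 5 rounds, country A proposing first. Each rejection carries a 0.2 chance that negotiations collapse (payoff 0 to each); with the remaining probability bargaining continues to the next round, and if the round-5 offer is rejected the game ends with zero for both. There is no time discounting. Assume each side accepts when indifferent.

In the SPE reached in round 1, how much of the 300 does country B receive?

By backward induction:
Round 5 (country A proposes): rejection yields 0 for country B; country A offers 0 and keeps 300.
Round 4 (country B proposes): rejecting gives country A an expected 0.8 × 300 = 240; country B offers that and keeps 60.
Round 3 (country A proposes): rejecting gives country B an expected 0.8 × 60 = 48, so country A offers 48, keeping 252.
Round 2 (country B proposes): rejecting gives country A an expected 0.8 × 252 = 201.6, so country B offers 201.6, keeping 98.4.
Round 1 (country A proposes): rejecting gives country B an expected 0.8 × 98.4 = 78.72. Country A offers 78.72 and keeps 300 − 78.72 = 221.28.

78.72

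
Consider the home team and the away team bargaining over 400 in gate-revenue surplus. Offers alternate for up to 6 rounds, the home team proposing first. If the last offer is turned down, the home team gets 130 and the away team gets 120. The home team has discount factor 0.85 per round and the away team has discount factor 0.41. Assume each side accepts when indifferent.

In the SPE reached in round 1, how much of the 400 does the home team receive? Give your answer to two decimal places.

Work backward from the last round.
Round 6 (the away team proposes): the home team gets 130 if talks fail, so the away team offers 130 and keeps 270.
Round 5 (the home team proposes): the away team can get 270 next round, worth 0.41 × 270 = 110.7 now. The home team offers 110.7 and keeps 400 − 110.7 = 289.3.
Round 4 (the away team proposes): the home team can get 289.3 next round, worth 0.85 × 289.3 = 245.905 now. The away team offers 245.905 and keeps 400 − 245.905 = 154.095.
Round 3 (the home team proposes): the away team can get 154.095 next round, worth 0.41 × 154.095 = 63.17895 now; the home team offers that and keeps 336.82105.
Round 2 (the away team proposes): the home team can get 336.82105 next round, worth 0.85 × 336.82105 = 286.2978925 now. The away team offers 286.2978925 and keeps 400 − 286.2978925 = 113.7021075.
Round 1 (the home team proposes): the away team can get 113.7021075 next round, worth 0.41 × 113.7021075 = 46.617864075 now; the home team offers that and keeps 353.382135925.

353.38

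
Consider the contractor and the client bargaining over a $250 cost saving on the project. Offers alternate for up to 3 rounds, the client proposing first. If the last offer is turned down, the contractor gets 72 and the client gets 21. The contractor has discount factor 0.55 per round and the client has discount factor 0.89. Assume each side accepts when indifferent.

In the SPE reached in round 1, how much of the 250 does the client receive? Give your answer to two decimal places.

199.63

Round 3 (the client proposes): the contractor gets 72 if talks fail, so the client offers 72 and keeps 178.
Round 2 (the contractor proposes): the client can get 178 next round, worth 0.89 × 178 = 158.42 now. The contractor offers 158.42 and keeps 250 − 158.42 = 91.58.
Round 1 (the client proposes): the contractor can get 91.58 next round, worth 0.55 × 91.58 = 50.369 now, so the client offers 50.369, keeping 199.631.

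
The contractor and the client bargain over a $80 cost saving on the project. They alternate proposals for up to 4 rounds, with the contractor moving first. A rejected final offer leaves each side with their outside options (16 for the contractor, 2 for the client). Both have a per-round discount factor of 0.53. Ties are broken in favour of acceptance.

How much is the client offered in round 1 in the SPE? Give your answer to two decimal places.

Round 4 (the client proposes): the contractor gets 16 if talks fail, so the client offers 16 and keeps 64.
Round 3 (the contractor proposes): the client can get 64 next round, worth 0.53 × 64 = 33.92 now, so the contractor offers 33.92, keeping 46.08.
Round 2 (the client proposes): the contractor can get 46.08 next round, worth 0.53 × 46.08 = 24.4224 now, so the client offers 24.4224, keeping 55.5776.
Round 1 (the contractor proposes): the client can get 55.5776 next round, worth 0.53 × 55.5776 = 29.456128 now, so the contractor offers 29.456128, keeping 50.543872.

29.46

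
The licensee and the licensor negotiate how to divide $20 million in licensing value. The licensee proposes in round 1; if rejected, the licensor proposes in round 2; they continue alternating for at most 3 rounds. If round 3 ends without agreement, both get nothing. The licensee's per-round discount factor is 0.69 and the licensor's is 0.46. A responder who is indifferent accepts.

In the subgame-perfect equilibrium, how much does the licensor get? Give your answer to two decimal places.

2.85

Round 3 (the licensee proposes): the licensor will accept anything ≥ 0, so the licensee offers 0 and keeps 20.
Round 2 (the licensor proposes): the licensee can get 20 next round, worth 0.69 × 20 = 13.8 now; the licensor offers that and keeps 6.2.
Round 1 (the licensee proposes): the licensor can get 6.2 next round, worth 0.46 × 6.2 = 2.852 now; the licensee offers that and keeps 17.148.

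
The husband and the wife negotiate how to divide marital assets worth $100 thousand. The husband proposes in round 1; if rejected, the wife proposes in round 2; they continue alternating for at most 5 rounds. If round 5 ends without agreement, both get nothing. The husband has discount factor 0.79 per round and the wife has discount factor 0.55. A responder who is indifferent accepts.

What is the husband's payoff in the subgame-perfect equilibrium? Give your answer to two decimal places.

83.43

Round 5 (the husband proposes): the wife will accept anything ≥ 0, so the husband offers 0 and keeps 100.
Round 4 (the wife proposes): the husband can get 100 next round, worth 0.79 × 100 = 79 now, so the wife offers 79, keeping 21.
Round 3 (the husband proposes): the wife can get 21 next round, worth 0.55 × 21 = 11.55 now. The husband offers 11.55 and keeps 100 − 11.55 = 88.45.
Round 2 (the wife proposes): the husband can get 88.45 next round, worth 0.79 × 88.45 = 69.8755 now; the wife offers that and keeps 30.1245.
Round 1 (the husband proposes): the wife can get 30.1245 next round, worth 0.55 × 30.1245 = 16.568475 now, so the husband offers 16.568475, keeping 83.431525.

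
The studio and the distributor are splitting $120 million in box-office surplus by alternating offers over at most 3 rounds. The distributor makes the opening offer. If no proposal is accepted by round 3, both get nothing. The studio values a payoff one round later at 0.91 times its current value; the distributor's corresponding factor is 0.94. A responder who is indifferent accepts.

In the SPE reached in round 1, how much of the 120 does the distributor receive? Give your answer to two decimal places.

Round 3 (the distributor proposes): the studio will accept anything ≥ 0, so the distributor offers 0 and keeps 120.
Round 2 (the studio proposes): the distributor can get 120 next round, worth 0.94 × 120 = 112.8 now, so the studio offers 112.8, keeping 7.2.
Round 1 (the distributor proposes): the studio can get 7.2 next round, worth 0.91 × 7.2 = 6.552 now, so the distributor offers 6.552, keeping 113.448.

113.45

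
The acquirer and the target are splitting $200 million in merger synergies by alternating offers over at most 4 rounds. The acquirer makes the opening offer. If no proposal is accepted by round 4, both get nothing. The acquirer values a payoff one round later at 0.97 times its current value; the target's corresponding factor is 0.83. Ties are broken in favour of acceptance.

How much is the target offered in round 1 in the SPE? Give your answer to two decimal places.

Round 4 (the target proposes): rejection yields 0 for the acquirer; the target offers 0 and keeps 200.
Round 3 (the acquirer proposes): the target can get 200 next round, worth 0.83 × 200 = 166 now; the acquirer offers that and keeps 34.
Round 2 (the target proposes): the acquirer can get 34 next round, worth 0.97 × 34 = 32.98 now; the target offers that and keeps 167.02.
Round 1 (the acquirer proposes): the target can get 167.02 next round, worth 0.83 × 167.02 = 138.6266 now. The acquirer offers 138.6266 and keeps 200 − 138.6266 = 61.3734.

138.63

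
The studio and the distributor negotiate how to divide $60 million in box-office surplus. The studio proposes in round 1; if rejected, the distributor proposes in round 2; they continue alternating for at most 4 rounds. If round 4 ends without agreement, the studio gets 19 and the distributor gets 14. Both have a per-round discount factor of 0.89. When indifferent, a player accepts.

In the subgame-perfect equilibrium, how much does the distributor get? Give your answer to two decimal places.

Round 4 (the distributor proposes): the studio gets 19 if talks fail, so the distributor offers 19 and keeps 41.
Round 3 (the studio proposes): the distributor can get 41 next round, worth 0.89 × 41 = 36.49 now, so the studio offers 36.49, keeping 23.51.
Round 2 (the distributor proposes): the studio can get 23.51 next round, worth 0.89 × 23.51 = 20.9239 now, so the distributor offers 20.9239, keeping 39.0761.
Round 1 (the studio proposes): the distributor can get 39.0761 next round, worth 0.89 × 39.0761 = 34.777729 now, so the studio offers 34.777729, keeping 25.222271.

34.78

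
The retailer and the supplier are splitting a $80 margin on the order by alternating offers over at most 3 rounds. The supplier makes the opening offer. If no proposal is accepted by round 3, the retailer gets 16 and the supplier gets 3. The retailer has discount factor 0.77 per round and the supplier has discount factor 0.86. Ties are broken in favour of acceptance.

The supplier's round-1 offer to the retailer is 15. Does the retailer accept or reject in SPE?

Reject

Round 3 (the supplier proposes): the retailer gets 16 if talks fail, so the supplier offers 16 and keeps 64.
Round 2 (the retailer proposes): the supplier can get 64 next round, worth 0.86 × 64 = 55.04 now; the retailer offers that and keeps 24.96.
So by rejecting in round 1, the retailer gets 24.96 next round, worth 0.77 × 24.96 = 19.2192 now.
Offer 15 < 19.2192, so the retailer rejects.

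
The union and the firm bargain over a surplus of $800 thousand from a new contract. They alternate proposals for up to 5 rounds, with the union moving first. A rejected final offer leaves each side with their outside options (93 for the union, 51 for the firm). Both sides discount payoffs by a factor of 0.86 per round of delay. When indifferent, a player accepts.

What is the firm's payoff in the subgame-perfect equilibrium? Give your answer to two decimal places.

Solve by backward induction from round 5.
Round 5 (the union proposes): the firm gets 51 if talks fail, so the union offers 51 and keeps 749.
Round 4 (the firm proposes): the union can get 749 next round, worth 0.86 × 749 = 644.14 now, so the firm offers 644.14, keeping 155.86.
Round 3 (the union proposes): the firm can get 155.86 next round, worth 0.86 × 155.86 = 134.0396 now. The union offers 134.0396 and keeps 800 − 134.0396 = 665.9604.
Round 2 (the firm proposes): the union can get 665.9604 next round, worth 0.86 × 665.9604 = 572.725944 now; the firm offers that and keeps 227.274056.
Round 1 (the union proposes): the firm can get 227.274056 next round, worth 0.86 × 227.274056 = 195.45568816 now. The union offers 195.45568816 and keeps 800 − 195.45568816 = 604.54431184.

195.46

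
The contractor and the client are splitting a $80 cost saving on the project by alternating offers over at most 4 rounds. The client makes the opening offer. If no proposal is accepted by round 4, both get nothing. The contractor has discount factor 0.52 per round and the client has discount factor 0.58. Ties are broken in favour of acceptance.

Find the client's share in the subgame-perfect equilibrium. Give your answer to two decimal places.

49.98

Solve by backward induction from round 4.
Round 4 (the contractor proposes): the client will accept anything ≥ 0, so the contractor offers 0 and keeps 80.
Round 3 (the client proposes): the contractor can get 80 next round, worth 0.52 × 80 = 41.6 now. The client offers 41.6 and keeps 80 − 41.6 = 38.4.
Round 2 (the contractor proposes): the client can get 38.4 next round, worth 0.58 × 38.4 = 22.272 now; the contractor offers that and keeps 57.728.
Round 1 (the client proposes): the contractor can get 57.728 next round, worth 0.52 × 57.728 = 30.01856 now. The client offers 30.01856 and keeps 80 − 30.01856 = 49.98144.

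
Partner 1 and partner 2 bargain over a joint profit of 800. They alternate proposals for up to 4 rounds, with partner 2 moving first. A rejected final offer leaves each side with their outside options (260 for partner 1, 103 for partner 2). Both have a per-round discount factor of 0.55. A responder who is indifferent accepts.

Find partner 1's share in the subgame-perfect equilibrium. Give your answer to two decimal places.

Round 4 (partner 1 proposes): partner 2 gets 103 if talks fail, so partner 1 offers 103 and keeps 697.
Round 3 (partner 2 proposes): partner 1 can get 697 next round, worth 0.55 × 697 = 383.35 now, so partner 2 offers 383.35, keeping 416.65.
Round 2 (partner 1 proposes): partner 2 can get 416.65 next round, worth 0.55 × 416.65 = 229.1575 now. Partner 1 offers 229.1575 and keeps 800 − 229.1575 = 570.8425.
Round 1 (partner 2 proposes): partner 1 can get 570.8425 next round, worth 0.55 × 570.8425 = 313.963375 now; partner 2 offers that and keeps 486.036625.

313.96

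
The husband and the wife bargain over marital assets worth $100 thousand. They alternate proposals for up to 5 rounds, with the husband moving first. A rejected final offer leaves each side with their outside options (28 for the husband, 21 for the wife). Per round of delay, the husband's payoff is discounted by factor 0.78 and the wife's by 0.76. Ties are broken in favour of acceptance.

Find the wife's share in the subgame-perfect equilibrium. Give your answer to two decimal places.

Round 5 (the husband proposes): the wife gets 21 if talks fail, so the husband offers 21 and keeps 79.
Round 4 (the wife proposes): the husband can get 79 next round, worth 0.78 × 79 = 61.62 now; the wife offers that and keeps 38.38.
Round 3 (the husband proposes): the wife can get 38.38 next round, worth 0.76 × 38.38 = 29.1688 now. The husband offers 29.1688 and keeps 100 − 29.1688 = 70.8312.
Round 2 (the wife proposes): the husband can get 70.8312 next round, worth 0.78 × 70.8312 = 55.248336 now; the wife offers that and keeps 44.751664.
Round 1 (the husband proposes): the wife can get 44.751664 next round, worth 0.76 × 44.751664 = 34.01126464 now. The husband offers 34.01126464 and keeps 100 − 34.01126464 = 65.98873536.

34.01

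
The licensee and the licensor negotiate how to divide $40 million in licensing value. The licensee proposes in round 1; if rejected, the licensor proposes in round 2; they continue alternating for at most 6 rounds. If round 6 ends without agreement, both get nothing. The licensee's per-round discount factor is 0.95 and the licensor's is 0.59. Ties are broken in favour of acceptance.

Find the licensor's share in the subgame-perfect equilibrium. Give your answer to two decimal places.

9.26

Round 6 (the licensor proposes): rejection yields 0 for the licensee; the licensor offers 0 and keeps 40.
Round 5 (the licensee proposes): the licensor can get 40 next round, worth 0.59 × 40 = 23.6 now, so the licensee offers 23.6, keeping 16.4.
Round 4 (the licensor proposes): the licensee can get 16.4 next round, worth 0.95 × 16.4 = 15.58 now. The licensor offers 15.58 and keeps 40 − 15.58 = 24.42.
Round 3 (the licensee proposes): the licensor can get 24.42 next round, worth 0.59 × 24.42 = 14.4078 now. The licensee offers 14.4078 and keeps 40 − 14.4078 = 25.5922.
Round 2 (the licensor proposes): the licensee can get 25.5922 next round, worth 0.95 × 25.5922 = 24.31259 now; the licensor offers that and keeps 15.68741.
Round 1 (the licensee proposes): the licensor can get 15.68741 next round, worth 0.59 × 15.68741 = 9.2555719 now, so the licensee offers 9.2555719, keeping 30.7444281.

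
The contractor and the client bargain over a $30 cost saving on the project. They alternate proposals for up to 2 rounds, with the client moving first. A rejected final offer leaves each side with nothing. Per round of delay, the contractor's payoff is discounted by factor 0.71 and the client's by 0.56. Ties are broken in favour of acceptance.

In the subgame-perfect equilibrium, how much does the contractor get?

21.3

Work backward from the last round.
Round 2 (the contractor proposes): rejection yields 0 for the client; the contractor offers 0 and keeps 30.
Round 1 (the client proposes): the contractor can get 30 next round, worth 0.71 × 30 = 21.3 now. The client offers 21.3 and keeps 30 − 21.3 = 8.7.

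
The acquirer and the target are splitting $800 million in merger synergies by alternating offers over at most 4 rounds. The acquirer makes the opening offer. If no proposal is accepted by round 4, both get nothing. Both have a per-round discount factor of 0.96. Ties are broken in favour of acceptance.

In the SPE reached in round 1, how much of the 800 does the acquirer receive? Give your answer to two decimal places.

61.49

Work backward from the last round.
Round 4 (the target proposes): the acquirer will accept anything ≥ 0, so the target offers 0 and keeps 800.
Round 3 (the acquirer proposes): the target can get 800 next round, worth 0.96 × 800 = 768 now, so the acquirer offers 768, keeping 32.
Round 2 (the target proposes): the acquirer can get 32 next round, worth 0.96 × 32 = 30.72 now, so the target offers 30.72, keeping 769.28.
Round 1 (the acquirer proposes): the target can get 769.28 next round, worth 0.96 × 769.28 = 738.5088 now. The acquirer offers 738.5088 and keeps 800 − 738.5088 = 61.4912.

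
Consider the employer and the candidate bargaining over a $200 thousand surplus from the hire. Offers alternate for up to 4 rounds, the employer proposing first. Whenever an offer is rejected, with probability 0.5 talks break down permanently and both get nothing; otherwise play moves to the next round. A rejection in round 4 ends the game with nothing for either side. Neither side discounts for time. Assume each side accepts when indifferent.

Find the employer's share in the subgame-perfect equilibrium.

125

Round 4 (the candidate proposes): the employer will accept anything ≥ 0, so the candidate offers 0 and keeps 200.
Round 3 (the employer proposes): rejecting gives the candidate an expected 0.5 × 200 = 100, so the employer offers 100, keeping 100.
Round 2 (the candidate proposes): rejecting gives the employer an expected 0.5 × 100 = 50, so the candidate offers 50, keeping 150.
Round 1 (the employer proposes): rejecting gives the candidate an expected 0.5 × 150 = 75. The employer offers 75 and keeps 200 − 75 = 125.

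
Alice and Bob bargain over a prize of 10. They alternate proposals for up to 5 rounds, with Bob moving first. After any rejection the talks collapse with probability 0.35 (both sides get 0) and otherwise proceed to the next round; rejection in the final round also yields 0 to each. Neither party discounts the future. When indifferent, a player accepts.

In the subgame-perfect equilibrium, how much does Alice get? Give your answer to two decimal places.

Round 5 (Bob proposes): Alice will accept anything ≥ 0, so Bob offers 0 and keeps 10.
Round 4 (Alice proposes): rejecting gives Bob an expected 0.65 × 10 = 6.5, so Alice offers 6.5, keeping 3.5.
Round 3 (Bob proposes): rejecting gives Alice an expected 0.65 × 3.5 = 2.275. Bob offers 2.275 and keeps 10 − 2.275 = 7.725.
Round 2 (Alice proposes): rejecting gives Bob an expected 0.65 × 7.725 = 5.02125. Alice offers 5.02125 and keeps 10 − 5.02125 = 4.97875.
Round 1 (Bob proposes): rejecting gives Alice an expected 0.65 × 4.97875 = 3.2361875; Bob offers that and keeps 6.7638125.

3.24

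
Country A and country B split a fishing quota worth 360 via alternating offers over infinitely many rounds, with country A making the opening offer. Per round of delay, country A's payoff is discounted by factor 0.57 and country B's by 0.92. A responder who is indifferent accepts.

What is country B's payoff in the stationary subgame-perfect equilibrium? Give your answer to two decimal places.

299.44

When country A proposes, country B accepts any offer worth at least 0.92 times what country B would get by proposing next round; and vice versa.
This gives x = 360 − 0.92y and y = 360 − 0.57x, where x and y are each side's share when it proposes.
Hence (1 − 0.92·0.57)x = 360(1 − 0.92), i.e. 0.4756·x = 28.8.
x ≈ 60.5551; country B's share is 360 − x ≈ 299.4449.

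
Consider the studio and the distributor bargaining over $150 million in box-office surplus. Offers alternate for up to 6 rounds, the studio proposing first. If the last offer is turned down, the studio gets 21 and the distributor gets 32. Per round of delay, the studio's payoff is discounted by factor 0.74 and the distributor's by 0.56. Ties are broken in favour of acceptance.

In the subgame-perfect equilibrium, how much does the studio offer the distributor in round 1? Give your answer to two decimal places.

43.30

By backward induction:
Round 6 (the distributor proposes): the studio gets 21 if talks fail, so the distributor offers 21 and keeps 129.
Round 5 (the studio proposes): the distributor can get 129 next round, worth 0.56 × 129 = 72.24 now; the studio offers that and keeps 77.76.
Round 4 (the distributor proposes): the studio can get 77.76 next round, worth 0.74 × 77.76 = 57.5424 now. The distributor offers 57.5424 and keeps 150 − 57.5424 = 92.4576.
Round 3 (the studio proposes): the distributor can get 92.4576 next round, worth 0.56 × 92.4576 = 51.776256 now. The studio offers 51.776256 and keeps 150 − 51.776256 = 98.223744.
Round 2 (the distributor proposes): the studio can get 98.223744 next round, worth 0.74 × 98.223744 = 72.68557056 now, so the distributor offers 72.68557056, keeping 77.31442944.
Round 1 (the studio proposes): the distributor can get 77.31442944 next round, worth 0.56 × 77.31442944 = 43.2960804864 now; the studio offers that and keeps 106.7039195136.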